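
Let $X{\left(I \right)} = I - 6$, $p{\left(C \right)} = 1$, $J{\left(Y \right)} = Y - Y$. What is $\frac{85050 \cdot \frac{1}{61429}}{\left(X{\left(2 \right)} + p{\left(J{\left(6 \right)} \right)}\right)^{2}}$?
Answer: $\frac{9450}{61429} \approx 0.15384$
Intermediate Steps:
$J{\left(Y \right)} = 0$
$X{\left(I \right)} = -6 + I$
$\frac{85050 \cdot \frac{1}{61429}}{\left(X{\left(2 \right)} + p{\left(J{\left(6 \right)} \right)}\right)^{2}} = \frac{85050 \cdot \frac{1}{61429}}{\left(\left(-6 + 2\right) + 1\right)^{2}} = \frac{85050 \cdot \frac{1}{61429}}{\left(-4 + 1\right)^{2}} = \frac{85050}{61429 \left(-3\right)^{2}} = \frac{85050}{61429 \cdot 9} = \frac{85050}{61429} \cdot \frac{1}{9} = \frac{9450}{61429}$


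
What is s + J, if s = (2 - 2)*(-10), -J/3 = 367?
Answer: -1101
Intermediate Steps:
J = -1101 (J = -3*367 = -1101)
s = 0 (s = 0*(-10) = 0)
s + J = 0 - 1101 = -1101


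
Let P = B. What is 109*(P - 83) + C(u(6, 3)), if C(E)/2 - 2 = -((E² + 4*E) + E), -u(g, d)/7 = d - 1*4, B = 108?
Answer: 2561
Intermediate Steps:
P = 108
u(g, d) = 28 - 7*d (u(g, d) = -7*(d - 1*4) = -7*(d - 4) = -7*(-4 + d) = 28 - 7*d)
C(E) = 4 - 10*E - 2*E² (C(E) = 4 + 2*(-((E² + 4*E) + E)) = 4 + 2*(-(E² + 5*E)) = 4 + 2*(-E² - 5*E) = 4 + (-10*E - 2*E²) = 4 - 10*E - 2*E²)
109*(P - 83) + C(u(6, 3)) = 109*(108 - 83) + (4 - 10*(28 - 7*3) - 2*(28 - 7*3)²) = 109*25 + (4 - 10*(28 - 21) - 2*(28 - 21)²) = 2725 + (4 - 10*7 - 2*7²) = 2725 + (4 - 70 - 2*49) = 2725 + (4 - 70 - 98) = 2725 - 164 = 2561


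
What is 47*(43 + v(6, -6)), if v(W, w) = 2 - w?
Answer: 2397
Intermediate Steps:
47*(43 + v(6, -6)) = 47*(43 + (2 - 1*(-6))) = 47*(43 + (2 + 6)) = 47*(43 + 8) = 47*51 = 2397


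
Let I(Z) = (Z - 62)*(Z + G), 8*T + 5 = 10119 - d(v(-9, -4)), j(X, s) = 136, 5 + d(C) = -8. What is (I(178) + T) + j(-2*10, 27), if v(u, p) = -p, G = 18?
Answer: 193103/8 ≈ 24138.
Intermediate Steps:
d(C) = -13 (d(C) = -5 - 8 = -13)
T = 10127/8 (T = -5/8 + (10119 - 1*(-13))/8 = -5/8 + (10119 + 13)/8 = -5/8 + (1/8)*10132 = -5/8 + 2533/2 = 10127/8 ≈ 1265.9)
I(Z) = (-62 + Z)*(18 + Z) (I(Z) = (Z - 62)*(Z + 18) = (-62 + Z)*(18 + Z))
(I(178) + T) + j(-2*10, 27) = ((-1116 + 178**2 - 44*178) + 10127/8) + 136 = ((-1116 + 31684 - 7832) + 10127/8) + 136 = (22736 + 10127/8) + 136 = 192015/8 + 136 = 193103/8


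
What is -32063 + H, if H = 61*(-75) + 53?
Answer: -36585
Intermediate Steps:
H = -4522 (H = -4575 + 53 = -4522)
-32063 + H = -32063 - 4522 = -36585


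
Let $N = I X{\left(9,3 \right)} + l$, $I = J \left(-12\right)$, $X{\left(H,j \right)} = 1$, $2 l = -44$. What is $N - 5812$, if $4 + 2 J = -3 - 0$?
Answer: $-5792$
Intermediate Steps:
$J = - \frac{7}{2}$ ($J = -2 + \frac{-3 - 0}{2} = -2 + \frac{-3 + 0}{2} = -2 + \frac{1}{2} \left(-3\right) = -2 - \frac{3}{2} = - \frac{7}{2} \approx -3.5$)
$l = -22$ ($l = \frac{1}{2} \left(-44\right) = -22$)
$I = 42$ ($I = \left(- \frac{7}{2}\right) \left(-12\right) = 42$)
$N = 20$ ($N = 42 \cdot 1 - 22 = 42 - 22 = 20$)
$N - 5812 = 20 - 5812 = -5792$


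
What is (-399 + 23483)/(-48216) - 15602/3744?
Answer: -17472761/3760848 ≈ -4.6460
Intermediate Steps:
(-399 + 23483)/(-48216) - 15602/3744 = 23084*(-1/48216) - 15602*1/3744 = -5771/12054 - 7801/1872 = -17472761/3760848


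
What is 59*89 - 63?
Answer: 5188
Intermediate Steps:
59*89 - 63 = 5251 - 63 = 5188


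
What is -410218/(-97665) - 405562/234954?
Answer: 9462191207/3824463735 ≈ 2.4741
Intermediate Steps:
-410218/(-97665) - 405562/234954 = -410218*(-1/97665) - 405562*1/234954 = 410218/97665 - 202781/117477 = 9462191207/3824463735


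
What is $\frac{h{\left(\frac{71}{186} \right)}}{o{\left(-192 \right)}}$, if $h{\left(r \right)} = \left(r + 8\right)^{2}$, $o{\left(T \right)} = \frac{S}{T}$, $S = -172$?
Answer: $\frac{9721924}{123969} \approx 78.422$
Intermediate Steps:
$o{\left(T \right)} = - \frac{172}{T}$
$h{\left(r \right)} = \left(8 + r\right)^{2}$
$\frac{h{\left(\frac{71}{186} \right)}}{o{\left(-192 \right)}} = \frac{\left(8 + \frac{71}{186}\right)^{2}}{\left(-172\right) \frac{1}{-192}} = \frac{\left(8 + 71 \cdot \frac{1}{186}\right)^{2}}{\left(-172\right) \left(- \frac{1}{192}\right)} = \frac{\left(8 + \frac{71}{186}\right)^{2}}{\frac{43}{48}} = \left(\frac{1559}{186}\right)^{2} \cdot \frac{48}{43} = \frac{2430481}{34596} \cdot \frac{48}{43} = \frac{9721924}{123969}$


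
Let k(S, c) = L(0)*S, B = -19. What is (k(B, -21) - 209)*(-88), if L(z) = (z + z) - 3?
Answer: 13376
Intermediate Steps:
L(z) = -3 + 2*z (L(z) = 2*z - 3 = -3 + 2*z)
k(S, c) = -3*S (k(S, c) = (-3 + 2*0)*S = (-3 + 0)*S = -3*S)
(k(B, -21) - 209)*(-88) = (-3*(-19) - 209)*(-88) = (57 - 209)*(-88) = -152*(-88) = 13376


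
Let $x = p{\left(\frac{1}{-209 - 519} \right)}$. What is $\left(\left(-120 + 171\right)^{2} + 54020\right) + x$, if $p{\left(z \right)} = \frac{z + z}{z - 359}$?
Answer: $\frac{14798068215}{261353} \approx 56621.0$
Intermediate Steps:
$p{\left(z \right)} = \frac{2 z}{-359 + z}$
$x = \frac{2}{261353}$ ($x = \frac{2}{\left(-209 - 519\right) \left(-359 + \frac{1}{-209 - 519}\right)} = \frac{2}{\left(-728\right) \left(-359 + \frac{1}{-728}\right)} = 2 \left(- \frac{1}{728}\right) \frac{1}{-359 - \frac{1}{728}} = 2 \left(- \frac{1}{728}\right) \frac{1}{- \frac{261353}{728}} = 2 \left(- \frac{1}{728}\right) \left(- \frac{728}{261353}\right) = \frac{2}{261353} \approx 7.6525 \cdot 10^{-6}$)
$\left(\left(-120 + 171\right)^{2} + 54020\right) + x = \left(\left(-120 + 171\right)^{2} + 54020\right) + \frac{2}{261353} = \left(51^{2} + 54020\right) + \frac{2}{261353} = \left(2601 + 54020\right) + \frac{2}{261353} = 56621 + \frac{2}{261353} = \frac{14798068215}{261353}$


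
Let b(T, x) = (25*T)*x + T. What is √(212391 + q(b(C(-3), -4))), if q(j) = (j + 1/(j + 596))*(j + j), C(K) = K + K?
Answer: 3*√36113067445/595 ≈ 958.16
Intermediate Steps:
C(K) = 2*K
b(T, x) = T + 25*T*x (b(T, x) = 25*T*x + T = T + 25*T*x)
q(j) = 2*j*(j + 1/(596 + j)) (q(j) = (j + 1/(596 + j))*(2*j) = 2*j*(j + 1/(596 + j)))
√(212391 + q(b(C(-3), -4))) = √(212391 + 2*((2*(-3))*(1 + 25*(-4)))*(1 + ((2*(-3))*(1 + 25*(-4)))² + 596*((2*(-3))*(1 + 25*(-4))))/(596 + (2*(-3))*(1 + 25*(-4)))) = √(212391 + 2*(-6*(1 - 100))*(1 + (-6*(1 - 100))² + 596*(-6*(1 - 100)))/(596 - 6*(1 - 100))) = √(212391 + 2*(-6*(-99))*(1 + (-6*(-99))² + 596*(-6*(-99)))/(596 - 6*(-99))) = √(212391 + 2*594*(1 + 594² + 596*594)/(596 + 594)) = √(212391 + 2*594*(1 + 352836 + 354024)/1190) = √(212391 + 2*594*(1/1190)*706861) = √(212391 + 419875434/595) = √(546248079/595) = 3*√36113067445/595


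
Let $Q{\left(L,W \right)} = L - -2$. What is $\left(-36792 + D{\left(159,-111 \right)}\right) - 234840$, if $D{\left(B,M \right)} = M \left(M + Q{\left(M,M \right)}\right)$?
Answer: $-247212$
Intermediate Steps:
$Q{\left(L,W \right)} = 2 + L$ ($Q{\left(L,W \right)} = L + 2 = 2 + L$)
$D{\left(B,M \right)} = M \left(2 + 2 M\right)$ ($D{\left(B,M \right)} = M \left(M + \left(2 + M\right)\right) = M \left(2 + 2 M\right)$)
$\left(-36792 + D{\left(159,-111 \right)}\right) - 234840 = \left(-36792 + 2 \left(-111\right) \left(1 - 111\right)\right) - 234840 = \left(-36792 + 2 \left(-111\right) \left(-110\right)\right) - 234840 = \left(-36792 + 24420\right) - 234840 = -12372 - 234840 = -247212$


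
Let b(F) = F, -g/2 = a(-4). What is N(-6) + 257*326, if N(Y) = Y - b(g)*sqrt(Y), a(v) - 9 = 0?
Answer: 83776 + 18*I*sqrt(6) ≈ 83776.0 + 44.091*I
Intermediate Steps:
a(v) = 9 (a(v) = 9 + 0 = 9)
g = -18 (g = -2*9 = -18)
N(Y) = Y + 18*sqrt(Y) (N(Y) = Y - (-18)*sqrt(Y) = Y + 18*sqrt(Y))
N(-6) + 257*326 = (-6 + 18*sqrt(-6)) + 257*326 = (-6 + 18*(I*sqrt(6))) + 83782 = (-6 + 18*I*sqrt(6)) + 83782 = 83776 + 18*I*sqrt(6)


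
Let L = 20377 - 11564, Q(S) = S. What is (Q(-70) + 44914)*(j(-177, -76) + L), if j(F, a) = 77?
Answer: 398663160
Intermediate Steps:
L = 8813
(Q(-70) + 44914)*(j(-177, -76) + L) = (-70 + 44914)*(77 + 8813) = 44844*8890 = 398663160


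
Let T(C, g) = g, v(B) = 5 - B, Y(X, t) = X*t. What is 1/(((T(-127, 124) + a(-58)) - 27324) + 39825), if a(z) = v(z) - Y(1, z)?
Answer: 1/12746 ≈ 7.8456e-5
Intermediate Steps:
a(z) = 5 - 2*z (a(z) = (5 - z) - z = 5 - 2*z)
1/(((T(-127, 124) + a(-58)) - 27324) + 39825) = 1/(((124 + (5 - 2*(-58))) - 27324) + 39825) = 1/(((124 + (5 + 116)) - 27324) + 39825) = 1/(((124 + 121) - 27324) + 39825) = 1/((245 - 27324) + 39825) = 1/(-27079 + 39825) = 1/12746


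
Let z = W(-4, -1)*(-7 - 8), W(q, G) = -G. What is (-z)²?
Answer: 225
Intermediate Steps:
z = -15 (z = (-1*(-1))*(-7 - 8) = 1*(-15) = -15)
(-z)² = (-1*(-15))² = 15² = 225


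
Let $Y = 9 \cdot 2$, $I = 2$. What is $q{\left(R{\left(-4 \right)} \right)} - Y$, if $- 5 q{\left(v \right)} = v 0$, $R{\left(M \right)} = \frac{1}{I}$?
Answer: $-18$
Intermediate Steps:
$R{\left(M \right)} = \frac{1}{2}$
$q{\left(v \right)} = 0$ ($q{\left(v \right)} = - \frac{v 0}{5} = \left(- \frac{1}{5}\right) 0 = 0$)
$Y = 18$
$q{\left(R{\left(-4 \right)} \right)} - Y = 0 - 18 = -18$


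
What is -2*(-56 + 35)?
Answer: 42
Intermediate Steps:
-2*(-56 + 35) = -2*(-21) = 42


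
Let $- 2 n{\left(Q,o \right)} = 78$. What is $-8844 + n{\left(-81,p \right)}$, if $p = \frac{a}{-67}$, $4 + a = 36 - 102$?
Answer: $-8883$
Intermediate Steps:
$a = -70$ ($a = -4 + \left(36 - 102\right) = -4 - 66 = -70$)
$p = \frac{70}{67}$ ($p = - \frac{70}{-67} = \left(-70\right) \left(- \frac{1}{67}\right) = \frac{70}{67} \approx 1.0448$)
$n{\left(Q,o \right)} = -39$ ($n{\left(Q,o \right)} = \left(- \frac{1}{2}\right) 78 = -39$)
$-8844 + n{\left(-81,p \right)} = -8844 - 39 = -8883$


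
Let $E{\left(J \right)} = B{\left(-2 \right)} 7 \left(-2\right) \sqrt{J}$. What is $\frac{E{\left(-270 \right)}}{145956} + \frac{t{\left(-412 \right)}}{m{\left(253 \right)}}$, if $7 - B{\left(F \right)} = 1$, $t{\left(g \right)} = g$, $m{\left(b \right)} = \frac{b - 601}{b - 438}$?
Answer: $- \frac{19055}{87} - \frac{21 i \sqrt{30}}{12163} \approx -219.02 - 0.0094567 i$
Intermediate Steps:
$m{\left(b \right)} = \frac{-601 + b}{-438 + b}$
$B{\left(F \right)} = 6$ ($B{\left(F \right)} = 7 - 1 = 6$)
$E{\left(J \right)} = - 84 \sqrt{J}$ ($E{\left(J \right)} = 6 \cdot 7 \left(-2\right) \sqrt{J} = 42 \left(-2\right) \sqrt{J} = - 84 \sqrt{J}$)
$\frac{E{\left(-270 \right)}}{145956} + \frac{t{\left(-412 \right)}}{m{\left(253 \right)}} = \frac{\left(-84\right) \sqrt{-270}}{145956} - \frac{412}{\frac{1}{-438 + 253} \left(-601 + 253\right)} = - 84 \cdot 3 i \sqrt{30} \cdot \frac{1}{145956} - \frac{412}{\frac{1}{-185} \left(-348\right)} = - 252 i \sqrt{30} \cdot \frac{1}{145956} - \frac{412}{\left(- \frac{1}{185}\right) \left(-348\right)} = - \frac{21 i \sqrt{30}}{12163} - \frac{412}{\frac{348}{185}} = - \frac{21 i \sqrt{30}}{12163} - \frac{19055}{87} = - \frac{19055}{87} - \frac{21 i \sqrt{30}}{12163}$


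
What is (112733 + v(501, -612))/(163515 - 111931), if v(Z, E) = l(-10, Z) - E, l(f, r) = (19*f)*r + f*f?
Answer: 18255/51584 ≈ 0.35389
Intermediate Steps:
l(f, r) = f² + 19*f*r (l(f, r) = 19*f*r + f² = f² + 19*f*r)
v(Z, E) = 100 - E - 190*Z (v(Z, E) = -10*(-10 + 19*Z) - E = (100 - 190*Z) - E = 100 - E - 190*Z)
(112733 + v(501, -612))/(163515 - 111931) = (112733 + (100 - 1*(-612) - 190*501))/(163515 - 111931) = (112733 + (100 + 612 - 95190))/51584 = (112733 - 94478)*(1/51584) = 18255*(1/51584) = 18255/51584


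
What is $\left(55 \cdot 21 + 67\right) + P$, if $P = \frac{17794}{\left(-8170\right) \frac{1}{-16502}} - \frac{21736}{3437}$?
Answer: $\frac{521682742108}{14040145} \approx 37157.0$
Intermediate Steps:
$P = \frac{504525684918}{14040145}$ ($P = \frac{17794}{\left(-8170\right) \left(- \frac{1}{16502}\right)} - \frac{21736}{3437} = \frac{17794}{\frac{4085}{8251}} - \frac{21736}{3437} = 17794 \cdot \frac{8251}{4085} - \frac{21736}{3437} = \frac{146818294}{4085} - \frac{21736}{3437} = \frac{504525684918}{14040145} \approx 35935.0$)
$\left(55 \cdot 21 + 67\right) + P = \left(55 \cdot 21 + 67\right) + \frac{504525684918}{14040145} = \left(1155 + 67\right) + \frac{504525684918}{14040145} = 1222 + \frac{504525684918}{14040145} = \frac{521682742108}{14040145}$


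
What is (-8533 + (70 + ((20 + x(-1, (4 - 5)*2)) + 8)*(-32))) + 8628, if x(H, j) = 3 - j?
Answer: -891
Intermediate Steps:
(-8533 + (70 + ((20 + x(-1, (4 - 5)*2)) + 8)*(-32))) + 8628 = (-8533 + (70 + ((20 + (3 - (4 - 5)*2)) + 8)*(-32))) + 8628 = (-8533 + (70 + ((20 + (3 - (-1)*2)) + 8)*(-32))) + 8628 = (-8533 + (70 + ((20 + (3 - 1*(-2))) + 8)*(-32))) + 8628 = (-8533 + (70 + ((20 + (3 + 2)) + 8)*(-32))) + 8628 = (-8533 + (70 + ((20 + 5) + 8)*(-32))) + 8628 = (-8533 + (70 + (25 + 8)*(-32))) + 8628 = (-8533 + (70 + 33*(-32))) + 8628 = (-8533 + (70 - 1056)) + 8628 = (-8533 - 986) + 8628 = -9519 + 8628 = -891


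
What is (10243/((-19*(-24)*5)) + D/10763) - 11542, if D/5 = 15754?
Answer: -282946683871/24539640 ≈ -11530.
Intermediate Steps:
D = 78770 (D = 5*15754 = 78770)
(10243/((-19*(-24)*5)) + D/10763) - 11542 = (10243/((-19*(-24)*5)) + 78770/10763) - 11542 = (10243/((456*5)) + 78770*(1/10763)) - 11542 = (10243/2280 + 78770/10763) - 11542 = 289841009/24539640 - 11542 = -282946683871/24539640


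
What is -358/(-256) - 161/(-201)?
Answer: 56587/25728 ≈ 2.1994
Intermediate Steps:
-358/(-256) - 161/(-201) = -358*(-1/256) - 161*(-1/201) = 179/128 + 161/201 = 56587/25728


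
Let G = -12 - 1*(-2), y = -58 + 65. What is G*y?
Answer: -70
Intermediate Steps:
y = 7
G = -10 (G = -12 + 2 = -10)
G*y = -10*7 = -70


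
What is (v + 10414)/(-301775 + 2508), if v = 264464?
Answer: -274878/299267 ≈ -0.91850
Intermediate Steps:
(v + 10414)/(-301775 + 2508) = (264464 + 10414)/(-301775 + 2508) = 274878/(-299267) = 274878*(-1/299267) = -274878/299267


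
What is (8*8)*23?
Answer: 1472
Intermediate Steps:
(8*8)*23 = 64*23 = 1472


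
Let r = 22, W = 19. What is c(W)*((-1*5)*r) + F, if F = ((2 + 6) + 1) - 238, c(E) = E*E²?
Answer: -754719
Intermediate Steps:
c(E) = E³
F = -229 (F = (8 + 1) - 238 = 9 - 238 = -229)
c(W)*((-1*5)*r) + F = 19³*(-1*5*22) - 229 = 6859*(-5*22) - 229 = 6859*(-110) - 229 = -754490 - 229 = -754719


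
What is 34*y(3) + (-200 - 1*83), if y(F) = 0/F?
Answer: -283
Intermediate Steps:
y(F) = 0
34*y(3) + (-200 - 1*83) = 34*0 + (-200 - 1*83) = 0 + (-200 - 83) = 0 - 283 = -283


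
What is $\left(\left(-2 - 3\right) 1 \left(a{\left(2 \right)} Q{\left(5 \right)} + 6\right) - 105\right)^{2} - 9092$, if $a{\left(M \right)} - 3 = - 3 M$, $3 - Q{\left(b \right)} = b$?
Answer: $18133$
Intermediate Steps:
$Q{\left(b \right)} = 3 - b$
$a{\left(M \right)} = 3 - 3 M$
$\left(\left(-2 - 3\right) 1 \left(a{\left(2 \right)} Q{\left(5 \right)} + 6\right) - 105\right)^{2} - 9092 = \left(\left(-2 - 3\right) 1 \left(\left(3 - 6\right) \left(3 - 5\right) + 6\right) - 105\right)^{2} - 9092 = \left(\left(-5\right) 1 \left(\left(3 - 6\right) \left(3 - 5\right) + 6\right) - 105\right)^{2} - 9092 = \left(- 5 \left(\left(-3\right) \left(-2\right) + 6\right) - 105\right)^{2} - 9092 = \left(- 5 \left(6 + 6\right) - 105\right)^{2} - 9092 = \left(\left(-5\right) 12 - 105\right)^{2} - 9092 = \left(-60 - 105\right)^{2} - 9092 = \left(-165\right)^{2} - 9092 = 27225 - 9092 = 18133$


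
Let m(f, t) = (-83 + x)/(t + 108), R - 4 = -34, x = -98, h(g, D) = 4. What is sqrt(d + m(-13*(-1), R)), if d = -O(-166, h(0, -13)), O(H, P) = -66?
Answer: sqrt(387426)/78 ≈ 7.9799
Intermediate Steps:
R = -30 (R = 4 - 34 = -30)
m(f, t) = -181/(108 + t) (m(f, t) = (-83 - 98)/(t + 108) = -181/(108 + t))
d = 66 (d = -1*(-66) = 66)
sqrt(d + m(-13*(-1), R)) = sqrt(66 - 181/(108 - 30)) = sqrt(66 - 181/78) = sqrt(4967/78) = sqrt(387426)/78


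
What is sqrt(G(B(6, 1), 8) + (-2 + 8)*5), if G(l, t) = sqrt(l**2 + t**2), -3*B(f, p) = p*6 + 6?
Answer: sqrt(30 + 4*sqrt(5)) ≈ 6.2405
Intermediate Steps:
B(f, p) = -2 - 2*p (B(f, p) = -(p*6 + 6)/3 = -(6*p + 6)/3 = -(6 + 6*p)/3 = -2 - 2*p)
sqrt(G(B(6, 1), 8) + (-2 + 8)*5) = sqrt(sqrt((-2 - 2*1)**2 + 8**2) + (-2 + 8)*5) = sqrt(sqrt((-2 - 2)**2 + 64) + 6*5) = sqrt(sqrt((-4)**2 + 64) + 30) = sqrt(sqrt(16 + 64) + 30) = sqrt(sqrt(80) + 30) = sqrt(4*sqrt(5) + 30) = sqrt(30 + 4*sqrt(5))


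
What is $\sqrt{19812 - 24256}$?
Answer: $2 i \sqrt{1111} \approx 66.663 i$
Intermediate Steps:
$\sqrt{19812 - 24256} = \sqrt{-4444} = 2 i \sqrt{1111}$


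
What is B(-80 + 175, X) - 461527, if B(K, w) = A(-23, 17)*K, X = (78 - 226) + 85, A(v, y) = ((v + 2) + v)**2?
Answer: -277607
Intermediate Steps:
A(v, y) = (2 + 2*v)**2 (A(v, y) = ((2 + v) + v)**2 = (2 + 2*v)**2)
X = -63 (X = -148 + 85 = -63)
B(K, w) = 1936*K (B(K, w) = (4*(1 - 23)**2)*K = (4*(-22)**2)*K = (4*484)*K = 1936*K)
B(-80 + 175, X) - 461527 = 1936*(-80 + 175) - 461527 = 1936*95 - 461527 = 183920 - 461527 = -277607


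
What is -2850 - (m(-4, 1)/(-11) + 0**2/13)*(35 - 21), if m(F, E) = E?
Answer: -31336/11 ≈ -2848.7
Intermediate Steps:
-2850 - (m(-4, 1)/(-11) + 0**2/13)*(35 - 21) = -2850 - (1/(-11) + 0**2/13)*(35 - 21) = -2850 - (1*(-1/11) + 0*(1/13))*14 = -2850 - (-1/11 + 0)*14 = -2850 - (-1)*14/11 = -2850 - 1*(-14/11) = -2850 + 14/11 = -31336/11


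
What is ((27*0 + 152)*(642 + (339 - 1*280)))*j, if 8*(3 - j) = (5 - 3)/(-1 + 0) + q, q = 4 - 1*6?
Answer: 372932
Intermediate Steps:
q = -2 (q = 4 - 6 = -2)
j = 7/2 (j = 3 - ((5 - 3)/(-1 + 0) - 2)/8 = 3 - (2/(-1) - 2)/8 = 3 - (2*(-1) - 2)/8 = 3 - (-2 - 2)/8 = 3 - 1/8*(-4) = 3 + 1/2 = 7/2 ≈ 3.5000)
((27*0 + 152)*(642 + (339 - 1*280)))*j = ((27*0 + 152)*(642 + (339 - 1*280)))*(7/2) = ((0 + 152)*(642 + (339 - 280)))*(7/2) = (152*(642 + 59))*(7/2) = (152*701)*(7/2) = 106552*(7/2) = 372932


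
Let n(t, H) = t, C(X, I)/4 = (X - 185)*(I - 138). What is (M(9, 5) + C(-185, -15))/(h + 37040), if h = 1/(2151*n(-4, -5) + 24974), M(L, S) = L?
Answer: 3706970130/606344801 ≈ 6.1136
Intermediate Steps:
C(X, I) = 4*(-185 + X)*(-138 + I) (C(X, I) = 4*((X - 185)*(I - 138)) = 4*((-185 + X)*(-138 + I)) = 4*(-185 + X)*(-138 + I))
h = 1/16370 (h = 1/(2151*(-4) + 24974) = 1/(-8604 + 24974) = 1/16370 ≈ 6.1087e-5)
(M(9, 5) + C(-185, -15))/(h + 37040) = (9 + (102120 - 740*(-15) - 552*(-185) + 4*(-15)*(-185)))/(1/16370 + 37040) = (9 + (102120 + 11100 + 102120 + 11100))/(606344801/16370) = (9 + 226440)*(16370/606344801) = 226449*(16370/606344801) = 3706970130/606344801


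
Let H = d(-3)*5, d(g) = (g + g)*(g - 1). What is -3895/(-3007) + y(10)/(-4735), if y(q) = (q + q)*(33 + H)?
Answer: 1848281/2847629 ≈ 0.64906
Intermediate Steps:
d(g) = 2*g*(-1 + g) (d(g) = (2*g)*(-1 + g) = 2*g*(-1 + g))
H = 120 (H = (2*(-3)*(-1 - 3))*5 = (2*(-3)*(-4))*5 = 24*5 = 120)
y(q) = 306*q (y(q) = (q + q)*(33 + 120) = (2*q)*153 = 306*q)
-3895/(-3007) + y(10)/(-4735) = -3895/(-3007) + (306*10)/(-4735) = -3895*(-1/3007) + 3060*(-1/4735) = 3895/3007 - 612/947 = 1848281/2847629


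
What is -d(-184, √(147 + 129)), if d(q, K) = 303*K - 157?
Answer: 157 - 606*√69 ≈ -4876.8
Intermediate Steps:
d(q, K) = -157 + 303*K
-d(-184, √(147 + 129)) = -(-157 + 303*√(147 + 129)) = -(-157 + 303*√276) = -(-157 + 303*(2*√69)) = -(-157 + 606*√69) = 157 - 606*√69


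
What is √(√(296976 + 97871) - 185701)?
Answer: √(-185701 + √394847) ≈ 430.2*I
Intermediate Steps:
√(√(296976 + 97871) - 185701) = √(√394847 - 185701) = √(-185701 + √394847)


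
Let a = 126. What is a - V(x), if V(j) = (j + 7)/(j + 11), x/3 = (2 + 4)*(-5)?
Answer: 9871/79 ≈ 124.95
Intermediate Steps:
x = -90 (x = 3*((2 + 4)*(-5)) = 3*(6*(-5)) = 3*(-30) = -90)
V(j) = (7 + j)/(11 + j)
a - V(x) = 126 - (7 - 90)/(11 - 90) = 126 - (-83)/(-79) = 126 - (-1)*(-83)/79 = 126 - 1*83/79 = 126 - 83/79 = 9871/79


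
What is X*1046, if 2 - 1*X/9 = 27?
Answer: -235350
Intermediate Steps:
X = -225 (X = 18 - 9*27 = 18 - 243 = -225)
X*1046 = -225*1046 = -235350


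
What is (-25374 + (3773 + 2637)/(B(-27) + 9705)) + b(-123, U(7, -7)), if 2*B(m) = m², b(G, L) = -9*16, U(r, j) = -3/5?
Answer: -513894182/20139 ≈ -25517.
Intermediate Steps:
U(r, j) = -⅗ (U(r, j) = -3*⅕ = -⅗)
b(G, L) = -144
B(m) = m²/2
(-25374 + (3773 + 2637)/(B(-27) + 9705)) + b(-123, U(7, -7)) = (-25374 + (3773 + 2637)/((½)*(-27)² + 9705)) - 144 = (-25374 + 6410/((½)*729 + 9705)) - 144 = (-25374 + 6410/(729/2 + 9705)) - 144 = (-25374 + 6410/(20139/2)) - 144 = (-25374 + 6410*(2/20139)) - 144 = (-25374 + 12820/20139) - 144 = -510994166/20139 - 144 = -513894182/20139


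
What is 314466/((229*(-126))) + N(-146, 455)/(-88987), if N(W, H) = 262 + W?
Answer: -4664455501/427938483 ≈ -10.900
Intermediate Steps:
314466/((229*(-126))) + N(-146, 455)/(-88987) = 314466/((229*(-126))) + (262 - 146)/(-88987) = 314466/(-28854) + 116*(-1/88987) = 314466*(-1/28854) - 116/88987 = -52411/4809 - 116/88987 = -4664455501/427938483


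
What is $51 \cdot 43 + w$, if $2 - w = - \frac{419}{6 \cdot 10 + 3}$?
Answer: $\frac{138704}{63} \approx 2201.7$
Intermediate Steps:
$w = \frac{545}{63}$ ($w = 2 - - \frac{419}{6 \cdot 10 + 3} = 2 - - \frac{419}{60 + 3} = 2 - - \frac{419}{63} = 2 + \frac{419}{63} = \frac{545}{63} \approx 8.6508$)
$51 \cdot 43 + w = 51 \cdot 43 + \frac{545}{63} = 2193 + \frac{545}{63} = \frac{138704}{63}$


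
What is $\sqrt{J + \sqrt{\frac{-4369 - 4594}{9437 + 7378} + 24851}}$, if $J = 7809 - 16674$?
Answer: $\frac{\sqrt{-2506527554625 + 16815 \sqrt{7026326022630}}}{16815} \approx 93.313 i$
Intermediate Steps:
$J = -8865$
$\sqrt{J + \sqrt{\frac{-4369 - 4594}{9437 + 7378} + 24851}} = \sqrt{-8865 + \sqrt{\frac{-4369 - 4594}{9437 + 7378} + 24851}} = \sqrt{-8865 + \sqrt{- \frac{8963}{16815} + 24851}} = \sqrt{-8865 + \sqrt{\frac{417860602}{16815}}} = \sqrt{-8865 + \frac{\sqrt{7026326022630}}{16815}}$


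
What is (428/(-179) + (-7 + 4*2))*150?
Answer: -37350/179 ≈ -208.66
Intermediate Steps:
(428/(-179) + (-7 + 4*2))*150 = (428*(-1/179) + (-7 + 8))*150 = (-428/179 + 1)*150 = -249/179*150 = -37350/179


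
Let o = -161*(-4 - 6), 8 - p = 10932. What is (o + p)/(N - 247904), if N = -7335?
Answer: 9314/255239 ≈ 0.036491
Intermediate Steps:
p = -10924 (p = 8 - 1*10932 = 8 - 10932 = -10924)
o = 1610 (o = -161*(-10) = 1610)
(o + p)/(N - 247904) = (1610 - 10924)/(-7335 - 247904) = -9314/(-255239) = -9314*(-1/255239) = 9314/255239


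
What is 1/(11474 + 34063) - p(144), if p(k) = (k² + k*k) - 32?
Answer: -1887053279/45537 ≈ -41440.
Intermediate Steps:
p(k) = -32 + 2*k² (p(k) = (k² + k²) - 32 = 2*k² - 32 = -32 + 2*k²)
1/(11474 + 34063) - p(144) = 1/(11474 + 34063) - (-32 + 2*144²) = 1/45537 - (-32 + 2*20736) = 1/45537 - (-32 + 41472) = 1/45537 - 1*41440 = 1/45537 - 41440 = -1887053279/45537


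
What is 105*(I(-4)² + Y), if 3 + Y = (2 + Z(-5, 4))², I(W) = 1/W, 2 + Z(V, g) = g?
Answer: 21945/16 ≈ 1371.6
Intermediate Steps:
Z(V, g) = -2 + g
I(W) = 1/W
Y = 13 (Y = -3 + (2 + (-2 + 4))² = -3 + (2 + 2)² = -3 + 4² = -3 + 16 = 13)
105*(I(-4)² + Y) = 105*((1/(-4))² + 13) = 105*((-¼)² + 13) = 105*(1/16 + 13) = 105*(209/16) = 21945/16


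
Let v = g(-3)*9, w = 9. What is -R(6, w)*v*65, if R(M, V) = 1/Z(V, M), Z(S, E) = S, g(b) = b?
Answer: 195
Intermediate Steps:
R(M, V) = 1/V
v = -27 (v = -3*9 = -27)
-R(6, w)*v*65 = --27/9*65 = -(1/9)*(-27)*65 = -(-3)*65 = -1*(-195) = 195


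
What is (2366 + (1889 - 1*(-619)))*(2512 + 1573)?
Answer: 19910290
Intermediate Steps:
(2366 + (1889 - 1*(-619)))*(2512 + 1573) = (2366 + (1889 + 619))*4085 = (2366 + 2508)*4085 = 4874*4085 = 19910290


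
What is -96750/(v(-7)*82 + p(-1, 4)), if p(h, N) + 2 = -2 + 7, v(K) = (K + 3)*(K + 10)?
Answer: 10750/109 ≈ 98.624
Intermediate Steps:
v(K) = (3 + K)*(10 + K)
p(h, N) = 3 (p(h, N) = -2 + (-2 + 7) = -2 + 5 = 3)
-96750/(v(-7)*82 + p(-1, 4)) = -96750/((30 + (-7)**2 + 13*(-7))*82 + 3) = -96750/((30 + 49 - 91)*82 + 3) = -96750/(-12*82 + 3) = -96750/(-984 + 3) = -96750/(-981) = -96750*(-1/981) = 10750/109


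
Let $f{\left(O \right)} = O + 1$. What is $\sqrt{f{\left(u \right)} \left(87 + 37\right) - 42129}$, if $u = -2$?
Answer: $i \sqrt{42253} \approx 205.56 i$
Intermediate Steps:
$f{\left(O \right)} = 1 + O$
$\sqrt{f{\left(u \right)} \left(87 + 37\right) - 42129} = \sqrt{\left(1 - 2\right) \left(87 + 37\right) - 42129} = \sqrt{\left(-1\right) 124 - 42129} = \sqrt{-124 - 42129} = \sqrt{-42253} = i \sqrt{42253}$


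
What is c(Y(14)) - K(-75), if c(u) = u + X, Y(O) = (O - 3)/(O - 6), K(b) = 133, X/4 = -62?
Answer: -3037/8 ≈ -379.63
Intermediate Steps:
X = -248 (X = 4*(-62) = -248)
Y(O) = (-3 + O)/(-6 + O)
c(u) = -248 + u (c(u) = u - 248 = -248 + u)
c(Y(14)) - K(-75) = (-248 + (-3 + 14)/(-6 + 14)) - 1*133 = (-248 + 11/8) - 133 = -1973/8 - 133 = -3037/8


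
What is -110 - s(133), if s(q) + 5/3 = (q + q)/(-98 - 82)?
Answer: -9617/90 ≈ -106.86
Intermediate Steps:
s(q) = -5/3 - q/90 (s(q) = -5/3 + (q + q)/(-98 - 82) = -5/3 + (2*q)/(-180) = -5/3 + (2*q)*(-1/180) = -5/3 - q/90)
-110 - s(133) = -110 - (-5/3 - 1/90*133) = -110 - (-5/3 - 133/90) = -110 - 1*(-283/90) = -110 + 283/90 = -9617/90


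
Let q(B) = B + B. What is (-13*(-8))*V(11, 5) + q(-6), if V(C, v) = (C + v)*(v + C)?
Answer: 26612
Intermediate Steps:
V(C, v) = (C + v)**2 (V(C, v) = (C + v)*(C + v) = (C + v)**2)
q(B) = 2*B
(-13*(-8))*V(11, 5) + q(-6) = (-13*(-8))*(11 + 5)**2 + 2*(-6) = 104*16**2 - 12 = 104*256 - 12 = 26624 - 12 = 26612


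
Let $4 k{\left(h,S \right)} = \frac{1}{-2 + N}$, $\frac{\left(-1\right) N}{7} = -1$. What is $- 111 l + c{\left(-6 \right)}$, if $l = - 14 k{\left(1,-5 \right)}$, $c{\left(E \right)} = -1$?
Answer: $\frac{767}{10} \approx 76.7$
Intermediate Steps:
$N = 7$ ($N = \left(-7\right) \left(-1\right) = 7$)
$k{\left(h,S \right)} = \frac{1}{20}$ ($k{\left(h,S \right)} = \frac{1}{4 \left(-2 + 7\right)} = \frac{1}{4 \cdot 5} = \frac{1}{4} \cdot \frac{1}{5} = \frac{1}{20}$)
$l = - \frac{7}{10}$ ($l = \left(-14\right) \frac{1}{20} = - \frac{7}{10} \approx -0.7$)
$- 111 l + c{\left(-6 \right)} = \left(-111\right) \left(- \frac{7}{10}\right) - 1 = \frac{777}{10} - 1 = \frac{767}{10}$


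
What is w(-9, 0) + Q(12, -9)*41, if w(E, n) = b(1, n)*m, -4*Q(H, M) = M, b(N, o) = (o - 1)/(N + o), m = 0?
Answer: 369/4 ≈ 92.250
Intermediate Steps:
b(N, o) = (-1 + o)/(N + o)
Q(H, M) = -M/4
w(E, n) = 0 (w(E, n) = ((-1 + n)/(1 + n))*0 = 0)
w(-9, 0) + Q(12, -9)*41 = 0 - 1/4*(-9)*41 = 0 + (9/4)*41 = 0 + 369/4 = 369/4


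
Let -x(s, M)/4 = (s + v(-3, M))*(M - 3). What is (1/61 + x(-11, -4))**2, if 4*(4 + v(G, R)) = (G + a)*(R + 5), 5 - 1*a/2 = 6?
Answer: 770284516/3721 ≈ 2.0701e+5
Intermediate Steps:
a = -2 (a = 10 - 2*6 = 10 - 12 = -2)
v(G, R) = -4 + (-2 + G)*(5 + R)/4 (v(G, R) = -4 + ((G - 2)*(R + 5))/4 = -4 + ((-2 + G)*(5 + R))/4 = -4 + (-2 + G)*(5 + R)/4)
x(s, M) = -4*(-3 + M)*(-41/4 + s - 5*M/4) (x(s, M) = -4*(s + (-13/2 - M/2 + (5/4)*(-3) + (1/4)*(-3)*M))*(M - 3) = -4*(s + (-13/2 - M/2 - 15/4 - 3*M/4))*(-3 + M) = -4*(s + (-41/4 - 5*M/4))*(-3 + M) = -4*(-41/4 + s - 5*M/4)*(-3 + M) = -4*(-3 + M)*(-41/4 + s - 5*M/4))
(1/61 + x(-11, -4))**2 = (1/61 + (-123 + 5*(-4)**2 + 12*(-11) + 26*(-4) - 4*(-4)*(-11)))**2 = (1/61 + (-123 + 5*16 - 132 - 104 - 176))**2 = (1/61 + (-123 + 80 - 132 - 104 - 176))**2 = (1/61 - 455)**2 = (-27754/61)**2 = 770284516/3721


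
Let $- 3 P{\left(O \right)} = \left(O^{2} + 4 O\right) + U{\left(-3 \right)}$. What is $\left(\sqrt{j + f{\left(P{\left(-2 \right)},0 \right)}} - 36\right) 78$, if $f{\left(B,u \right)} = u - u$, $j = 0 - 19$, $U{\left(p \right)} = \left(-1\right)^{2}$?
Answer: $-2808 + 78 i \sqrt{19} \approx -2808.0 + 339.99 i$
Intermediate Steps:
$U{\left(p \right)} = 1$
$j = -19$ ($j = 0 - 19 = -19$)
$P{\left(O \right)} = - \frac{1}{3} - \frac{4 O}{3} - \frac{O^{2}}{3}$ ($P{\left(O \right)} = - \frac{\left(O^{2} + 4 O\right) + 1}{3} = - \frac{1 + O^{2} + 4 O}{3} = - \frac{1}{3} - \frac{4 O}{3} - \frac{O^{2}}{3}$)
$f{\left(B,u \right)} = 0$
$\left(\sqrt{j + f{\left(P{\left(-2 \right)},0 \right)}} - 36\right) 78 = \left(\sqrt{-19 + 0} - 36\right) 78 = \left(\sqrt{-19} - 36\right) 78 = \left(i \sqrt{19} - 36\right) 78 = \left(-36 + i \sqrt{19}\right) 78 = -2808 + 78 i \sqrt{19}$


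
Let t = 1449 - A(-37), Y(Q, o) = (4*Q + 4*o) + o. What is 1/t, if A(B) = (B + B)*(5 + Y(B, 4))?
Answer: -1/7653 ≈ -0.00013067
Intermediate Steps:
Y(Q, o) = 4*Q + 5*o
A(B) = 2*B*(25 + 4*B) (A(B) = (B + B)*(5 + (4*B + 5*4)) = (2*B)*(5 + (4*B + 20)) = (2*B)*(5 + (20 + 4*B)) = (2*B)*(25 + 4*B) = 2*B*(25 + 4*B))
t = -7653 (t = 1449 - 2*(-37)*(25 + 4*(-37)) = 1449 - 2*(-37)*(25 - 148) = 1449 - 2*(-37)*(-123) = 1449 - 1*9102 = 1449 - 9102 = -7653)
1/t = 1/(-7653) = -1/7653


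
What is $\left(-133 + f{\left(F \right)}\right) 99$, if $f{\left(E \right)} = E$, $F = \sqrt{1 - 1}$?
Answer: $-13167$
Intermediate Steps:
$F = 0$ ($F = \sqrt{0} = 0$)
$\left(-133 + f{\left(F \right)}\right) 99 = \left(-133 + 0\right) 99 = \left(-133\right) 99 = -13167$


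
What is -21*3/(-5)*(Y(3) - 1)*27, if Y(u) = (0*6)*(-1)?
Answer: -1701/5 ≈ -340.20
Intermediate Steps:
Y(u) = 0 (Y(u) = 0*(-1) = 0)
-21*3/(-5)*(Y(3) - 1)*27 = -21*3/(-5)*(0 - 1)*27 = -21*3*(-⅕)*(-1)*27 = -(-63)*(-1)/5*27 = -21*⅗*27 = -63/5*27 = -1701/5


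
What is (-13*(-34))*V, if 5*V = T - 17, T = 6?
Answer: -4862/5 ≈ -972.40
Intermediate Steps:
V = -11/5 (V = (6 - 17)/5 = (⅕)*(-11) = -11/5 ≈ -2.2000)
(-13*(-34))*V = -13*(-34)*(-11/5) = 442*(-11/5) = -4862/5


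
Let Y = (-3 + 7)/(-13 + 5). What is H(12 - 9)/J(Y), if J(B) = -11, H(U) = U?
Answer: -3/11 ≈ -0.27273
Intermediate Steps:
Y = -½ (Y = 4/(-8) = 4*(-⅛) = -½ ≈ -0.50000)
H(12 - 9)/J(Y) = (12 - 9)/(-11) = 3*(-1/11) = -3/11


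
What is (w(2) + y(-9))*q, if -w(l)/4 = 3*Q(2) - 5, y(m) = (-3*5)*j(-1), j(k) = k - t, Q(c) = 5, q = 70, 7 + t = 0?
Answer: -9100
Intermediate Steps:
t = -7 (t = -7 + 0 = -7)
j(k) = 7 + k (j(k) = k - 1*(-7) = k + 7 = 7 + k)
y(m) = -90 (y(m) = (-3*5)*(7 - 1) = -15*6 = -90)
w(l) = -40 (w(l) = -4*(3*5 - 5) = -4*(15 - 5) = -4*10 = -40)
(w(2) + y(-9))*q = (-40 - 90)*70 = -130*70 = -9100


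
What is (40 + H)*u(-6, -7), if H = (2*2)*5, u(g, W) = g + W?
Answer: -780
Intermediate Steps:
u(g, W) = W + g
H = 20 (H = 4*5 = 20)
(40 + H)*u(-6, -7) = (40 + 20)*(-7 - 6) = 60*(-13) = -780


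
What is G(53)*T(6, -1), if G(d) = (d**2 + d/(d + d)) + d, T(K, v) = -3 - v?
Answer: -5725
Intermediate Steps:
G(d) = 1/2 + d + d**2 (G(d) = (d**2 + d/((2*d))) + d = (d**2 + (1/(2*d))*d) + d = (d**2 + 1/2) + d = (1/2 + d**2) + d = 1/2 + d + d**2)
G(53)*T(6, -1) = (1/2 + 53 + 53**2)*(-3 - 1*(-1)) = (1/2 + 53 + 2809)*(-3 + 1) = (5725/2)*(-2) = -5725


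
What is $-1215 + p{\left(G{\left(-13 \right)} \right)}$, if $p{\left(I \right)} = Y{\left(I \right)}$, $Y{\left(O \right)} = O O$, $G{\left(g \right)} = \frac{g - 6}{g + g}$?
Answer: $- \frac{820979}{676} \approx -1214.5$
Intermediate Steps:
$G{\left(g \right)} = \frac{-6 + g}{2 g}$
$Y{\left(O \right)} = O^{2}$
$p{\left(I \right)} = I^{2}$
$-1215 + p{\left(G{\left(-13 \right)} \right)} = -1215 + \left(\frac{-6 - 13}{2 \left(-13\right)}\right)^{2} = -1215 + \left(\frac{1}{2} \left(- \frac{1}{13}\right) \left(-19\right)\right)^{2} = -1215 + \left(\frac{19}{26}\right)^{2} = -1215 + \frac{361}{676} = - \frac{820979}{676}$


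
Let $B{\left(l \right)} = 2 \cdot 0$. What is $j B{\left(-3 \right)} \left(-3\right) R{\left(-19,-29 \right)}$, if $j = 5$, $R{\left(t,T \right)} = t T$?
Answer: $0$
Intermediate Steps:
$B{\left(l \right)} = 0$
$R{\left(t,T \right)} = T t$
$j B{\left(-3 \right)} \left(-3\right) R{\left(-19,-29 \right)} = 5 \cdot 0 \left(-3\right) \left(\left(-29\right) \left(-19\right)\right) = 0 \left(-3\right) 551 = 0 \cdot 551 = 0$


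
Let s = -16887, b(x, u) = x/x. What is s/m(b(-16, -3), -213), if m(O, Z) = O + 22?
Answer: -16887/23 ≈ -734.22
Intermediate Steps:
b(x, u) = 1
m(O, Z) = 22 + O
s/m(b(-16, -3), -213) = -16887/(22 + 1) = -16887/23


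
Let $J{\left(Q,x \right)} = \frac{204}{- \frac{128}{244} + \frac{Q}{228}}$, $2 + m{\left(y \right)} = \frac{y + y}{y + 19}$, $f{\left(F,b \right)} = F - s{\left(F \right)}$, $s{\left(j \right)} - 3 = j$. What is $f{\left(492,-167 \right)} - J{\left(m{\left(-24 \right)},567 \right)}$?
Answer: $\frac{370623}{899} \approx 412.26$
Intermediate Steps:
$s{\left(j \right)} = 3 + j$
$f{\left(F,b \right)} = -3$ ($f{\left(F,b \right)} = F - \left(3 + F\right) = -3$)
$m{\left(y \right)} = -2 + \frac{2 y}{19 + y}$ ($m{\left(y \right)} = -2 + \frac{y + y}{y + 19} = -2 + \frac{2 y}{19 + y}$)
$J{\left(Q,x \right)} = \frac{204}{- \frac{32}{61} + \frac{Q}{228}}$ ($J{\left(Q,x \right)} = \frac{204}{\left(-128\right) \frac{1}{244} + Q \frac{1}{228}} = \frac{204}{- \frac{32}{61} + \frac{Q}{228}}$)
$f{\left(492,-167 \right)} - J{\left(m{\left(-24 \right)},567 \right)} = -3 - \frac{2837232}{-7296 + 61 \left(- \frac{38}{19 - 24}\right)} = -3 - \frac{2837232}{-7296 + 61 \left(- \frac{38}{-5}\right)} = -3 - \frac{2837232}{-7296 + 61 \left(\left(-38\right) \left(- \frac{1}{5}\right)\right)} = -3 - \frac{2837232}{-7296 + 61 \cdot \frac{38}{5}} = -3 - \frac{2837232}{-7296 + \frac{2318}{5}} = -3 - \frac{2837232}{- \frac{34162}{5}} = -3 - 2837232 \left(- \frac{5}{34162}\right) = -3 - - \frac{373320}{899} = -3 + \frac{373320}{899} = \frac{370623}{899}$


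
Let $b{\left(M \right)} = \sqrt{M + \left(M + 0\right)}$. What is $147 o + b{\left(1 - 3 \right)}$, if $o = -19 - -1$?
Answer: $-2646 + 2 i \approx -2646.0 + 2.0 i$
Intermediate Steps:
$o = -18$ ($o = -19 + 1 = -18$)
$b{\left(M \right)} = \sqrt{2} \sqrt{M}$ ($b{\left(M \right)} = \sqrt{M + M} = \sqrt{2 M} = \sqrt{2} \sqrt{M}$)
$147 o + b{\left(1 - 3 \right)} = 147 \left(-18\right) + \sqrt{2} \sqrt{1 - 3} = -2646 + \sqrt{2} \sqrt{-2} = -2646 + \sqrt{2} i \sqrt{2} = -2646 + 2 i$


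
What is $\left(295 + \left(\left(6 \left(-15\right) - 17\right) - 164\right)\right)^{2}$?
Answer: $576$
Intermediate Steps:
$\left(295 + \left(\left(6 \left(-15\right) - 17\right) - 164\right)\right)^{2} = \left(295 - 271\right)^{2} = 24^{2} = 576$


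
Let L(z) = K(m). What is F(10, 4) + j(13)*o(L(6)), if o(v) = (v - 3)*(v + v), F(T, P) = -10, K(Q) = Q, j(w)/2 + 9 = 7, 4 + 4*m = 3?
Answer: -33/2 ≈ -16.500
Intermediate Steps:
m = -1/4 (m = -1 + (1/4)*3 = -1 + 3/4 = -1/4 ≈ -0.25000)
j(w) = -4 (j(w) = -18 + 2*7 = -18 + 14 = -4)
L(z) = -1/4
o(v) = 2*v*(-3 + v) (o(v) = (-3 + v)*(2*v) = 2*v*(-3 + v))
F(10, 4) + j(13)*o(L(6)) = -10 - 8*(-1)*(-3 - 1/4)/4 = -10 - 8*(-1)*(-13)/(4*4) = -10 - 4*13/8 = -10 - 13/2 = -33/2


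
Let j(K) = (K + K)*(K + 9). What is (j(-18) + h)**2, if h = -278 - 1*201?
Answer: 24025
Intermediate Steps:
j(K) = 2*K*(9 + K) (j(K) = (2*K)*(9 + K) = 2*K*(9 + K))
h = -479 (h = -278 - 201 = -479)
(j(-18) + h)**2 = (2*(-18)*(9 - 18) - 479)**2 = (2*(-18)*(-9) - 479)**2 = (324 - 479)**2 = (-155)**2 = 24025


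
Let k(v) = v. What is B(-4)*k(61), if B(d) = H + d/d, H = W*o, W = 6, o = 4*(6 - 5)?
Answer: 1525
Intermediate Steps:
o = 4 (o = 4*1 = 4)
H = 24 (H = 6*4 = 24)
B(d) = 25 (B(d) = 24 + d/d = 24 + 1 = 25)
B(-4)*k(61) = 25*61 = 1525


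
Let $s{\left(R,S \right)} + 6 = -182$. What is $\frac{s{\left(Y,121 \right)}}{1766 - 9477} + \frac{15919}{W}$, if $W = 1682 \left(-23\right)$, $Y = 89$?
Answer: $- \frac{115478441}{298307746} \approx -0.38711$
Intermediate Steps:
$s{\left(R,S \right)} = -188$ ($s{\left(R,S \right)} = -6 - 182 = -188$)
$W = -38686$
$\frac{s{\left(Y,121 \right)}}{1766 - 9477} + \frac{15919}{W} = - \frac{188}{1766 - 9477} + \frac{15919}{-38686} = - \frac{188}{1766 - 9477} + 15919 \left(- \frac{1}{38686}\right) = - \frac{188}{-7711} - \frac{15919}{38686} = \left(-188\right) \left(- \frac{1}{7711}\right) - \frac{15919}{38686} = \frac{188}{7711} - \frac{15919}{38686} = - \frac{115478441}{298307746}$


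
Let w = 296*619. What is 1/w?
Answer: 1/183224 ≈ 5.4578e-6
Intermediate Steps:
w = 183224
1/w = 1/183224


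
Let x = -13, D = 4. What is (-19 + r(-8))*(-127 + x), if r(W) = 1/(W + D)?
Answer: 2695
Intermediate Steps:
r(W) = 1/(4 + W) (r(W) = 1/(W + 4) = 1/(4 + W))
(-19 + r(-8))*(-127 + x) = (-19 + 1/(4 - 8))*(-127 - 13) = (-19 + 1/(-4))*(-140) = (-19 - ¼)*(-140) = -77/4*(-140) = 2695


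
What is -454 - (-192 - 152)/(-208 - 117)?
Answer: -147894/325 ≈ -455.06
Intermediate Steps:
-454 - (-192 - 152)/(-208 - 117) = -454 - (-344)/(-325) = -454 - (-344)*(-1)/325 = -454 - 1*344/325 = -454 - 344/325 = -147894/325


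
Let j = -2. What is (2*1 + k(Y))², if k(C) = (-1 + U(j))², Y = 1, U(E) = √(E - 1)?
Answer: -12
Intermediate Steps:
U(E) = √(-1 + E)
k(C) = (-1 + I*√3)² (k(C) = (-1 + √(-1 - 2))² = (-1 + √(-3))² = (-1 + I*√3)²)
(2*1 + k(Y))² = (2*1 + (1 - I*√3)²)² = (2 + (1 - I*√3)²)²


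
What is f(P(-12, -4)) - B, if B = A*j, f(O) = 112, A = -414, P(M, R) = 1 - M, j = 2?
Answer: 940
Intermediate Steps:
B = -828 (B = -414*2 = -828)
f(P(-12, -4)) - B = 112 - 1*(-828) = 112 + 828 = 940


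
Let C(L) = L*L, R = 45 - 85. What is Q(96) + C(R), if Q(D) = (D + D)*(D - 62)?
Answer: 8128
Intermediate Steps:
R = -40
C(L) = L²
Q(D) = 2*D*(-62 + D) (Q(D) = (2*D)*(-62 + D) = 2*D*(-62 + D))
Q(96) + C(R) = 2*96*(-62 + 96) + (-40)² = 2*96*34 + 1600 = 6528 + 1600 = 8128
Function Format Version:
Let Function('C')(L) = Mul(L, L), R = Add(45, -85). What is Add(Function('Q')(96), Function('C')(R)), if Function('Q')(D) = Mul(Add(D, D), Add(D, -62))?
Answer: 8128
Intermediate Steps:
R = -40
Function('C')(L) = Pow(L, 2)
Function('Q')(D) = Mul(2, D, Add(-62, D)) (Function('Q')(D) = Mul(Mul(2, D), Add(-62, D)) = Mul(2, D, Add(-62, D)))
Add(Function('Q')(96), Function('C')(R)) = Add(Mul(2, 96, Add(-62, 96)), Pow(-40, 2)) = Add(Mul(2, 96, 34), 1600) = Add(6528, 1600) = 8128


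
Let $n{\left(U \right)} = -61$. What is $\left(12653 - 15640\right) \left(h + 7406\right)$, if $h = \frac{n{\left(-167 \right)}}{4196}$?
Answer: $- \frac{92822563305}{4196} \approx -2.2122 \cdot 10^{7}$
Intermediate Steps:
$h = - \frac{61}{4196} \approx -0.014538$
$\left(12653 - 15640\right) \left(h + 7406\right) = \left(12653 - 15640\right) \left(- \frac{61}{4196} + 7406\right) = \left(-2987\right) \frac{31075515}{4196} = - \frac{92822563305}{4196}$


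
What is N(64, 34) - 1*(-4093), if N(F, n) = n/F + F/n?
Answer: 2227905/544 ≈ 4095.4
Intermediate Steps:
N(F, n) = F/n + n/F
N(64, 34) - 1*(-4093) = (64/34 + 34/64) - 1*(-4093) = (64*(1/34) + 34*(1/64)) + 4093 = (32/17 + 17/32) + 4093 = 1313/544 + 4093 = 2227905/544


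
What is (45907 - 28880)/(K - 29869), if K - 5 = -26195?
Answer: -17027/56059 ≈ -0.30373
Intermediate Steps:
K = -26190 (K = 5 - 26195 = -26190)
(45907 - 28880)/(K - 29869) = (45907 - 28880)/(-26190 - 29869) = 17027/(-56059) = 17027*(-1/56059) = -17027/56059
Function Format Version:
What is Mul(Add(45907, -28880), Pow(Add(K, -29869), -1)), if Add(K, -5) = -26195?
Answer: Rational(-17027, 56059) ≈ -0.30373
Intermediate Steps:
K = -26190 (K = Add(5, -26195) = -26190)
Mul(Add(45907, -28880), Pow(Add(K, -29869), -1)) = Mul(Add(45907, -28880), Pow(Add(-26190, -29869), -1)) = Mul(17027, Pow(-56059, -1)) = Mul(17027, Rational(-1, 56059)) = Rational(-17027, 56059)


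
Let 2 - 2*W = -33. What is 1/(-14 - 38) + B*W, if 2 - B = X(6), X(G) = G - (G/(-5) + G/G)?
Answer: -3823/52 ≈ -73.519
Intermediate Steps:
W = 35/2 (W = 1 - ½*(-33) = 1 + 33/2 = 35/2 ≈ 17.500)
X(G) = -1 + 6*G/5 (X(G) = G - (G*(-⅕) + 1) = G - (-G/5 + 1) = G - (1 - G/5) = G + (-1 + G/5) = -1 + 6*G/5)
B = -21/5 (B = 2 - (-1 + (6/5)*6) = 2 - (-1 + 36/5) = 2 - 1*31/5 = 2 - 31/5 = -21/5 ≈ -4.2000)
1/(-14 - 38) + B*W = 1/(-14 - 38) - 21/5*35/2 = 1/(-52) - 147/2 = -1/52 - 147/2 = -3823/52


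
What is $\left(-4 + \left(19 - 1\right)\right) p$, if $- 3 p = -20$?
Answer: $\frac{280}{3} \approx 93.333$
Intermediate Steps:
$p = \frac{20}{3}$ ($p = \left(- \frac{1}{3}\right) \left(-20\right) = \frac{20}{3} \approx 6.6667$)
$\left(-4 + \left(19 - 1\right)\right) p = \left(-4 + \left(19 - 1\right)\right) \frac{20}{3} = \left(-4 + 18\right) \frac{20}{3} = 14 \cdot \frac{20}{3} = \frac{280}{3}$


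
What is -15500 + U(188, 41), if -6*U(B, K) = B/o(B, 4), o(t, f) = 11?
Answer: -511594/33 ≈ -15503.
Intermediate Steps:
U(B, K) = -B/66 (U(B, K) = -B/(6*11) = -B/66)
-15500 + U(188, 41) = -15500 - 1/66*188 = -15500 - 94/33 = -511594/33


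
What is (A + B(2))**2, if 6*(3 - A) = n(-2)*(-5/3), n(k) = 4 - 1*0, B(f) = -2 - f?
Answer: 1/81 ≈ 0.012346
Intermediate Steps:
n(k) = 4 (n(k) = 4 + 0 = 4)
A = 37/9 (A = 3 - 2*(-5/3)/3 = 3 - 2*(-5*1/3)/3 = 3 - 2*(-5)/(3*3) = 3 - 1/6*(-20/3) = 3 + 10/9 = 37/9 ≈ 4.1111)
(A + B(2))**2 = (37/9 + (-2 - 1*2))**2 = (37/9 + (-2 - 2))**2 = (37/9 - 4)**2 = (1/9)**2 = 1/81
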